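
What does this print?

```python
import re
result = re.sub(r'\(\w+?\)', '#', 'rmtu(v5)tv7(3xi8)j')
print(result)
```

Matches: at [4:8] → '(v5)'; at [11:17] → '(3xi8)'.
Each match is replaced by '#'.

rmtu#tv7#j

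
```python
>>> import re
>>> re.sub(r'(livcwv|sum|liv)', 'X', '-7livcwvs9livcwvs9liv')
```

Alternation tries branches left to right and keeps the first one that lets the overall match succeed at that position.
Matches: at [2:8] → 'livcwv'; at [10:16] → 'livcwv'; at [18:21] → 'liv'.
`sub` substitutes 'X' at each match site.

'-7Xs9Xs9X'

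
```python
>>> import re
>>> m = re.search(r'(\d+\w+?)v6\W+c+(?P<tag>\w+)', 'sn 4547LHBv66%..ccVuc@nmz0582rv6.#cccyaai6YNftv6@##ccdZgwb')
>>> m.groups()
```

('0582r', 'yaai6YNftv6')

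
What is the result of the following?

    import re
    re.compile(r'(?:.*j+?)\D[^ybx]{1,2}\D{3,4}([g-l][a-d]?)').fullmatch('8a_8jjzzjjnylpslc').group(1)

The pattern matches zero or more of any character, then one or more of the literal 'j' (lazy) (non-capturing group); then a non-digit, then 1 to 2 of any character except [ybx], then 3 to 4 of a non-digit; then a character in [g-l], then optionally a character in [a-d] (captured).
`fullmatch` succeeds only if the pattern covers the string from start to end.
The match spans [0:17] → '8a_8jjzzjjnylpslc'.
Captured: group 1 = 'lc'.

'lc'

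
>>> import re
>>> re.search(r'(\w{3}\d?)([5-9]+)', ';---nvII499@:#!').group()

The pattern matches exactly 3 of a word character, then optionally a digit (captured); then one or more of a character in [5-9] (captured).
`search` walks the string left to right and returns the first match it finds.
The match spans [5:11] → 'vII499'.
Captured: group 1 = 'vII4', group 2 = '99'.

'vII499'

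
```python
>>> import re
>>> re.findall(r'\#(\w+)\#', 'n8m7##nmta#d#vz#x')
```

['nmta', 'vz']

`findall` collects group 1 from each match (2 total).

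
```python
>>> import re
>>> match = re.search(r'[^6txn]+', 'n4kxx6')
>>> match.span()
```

This matches one or more of any character except [6txn].
Unlike `match`, `search` isn't anchored — it looks for the pattern anywhere in the string.
The match spans [1:3] → '4k'.

(1, 3)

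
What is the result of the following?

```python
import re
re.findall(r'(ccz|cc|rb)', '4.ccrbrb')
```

['cc', 'rb', 'rb']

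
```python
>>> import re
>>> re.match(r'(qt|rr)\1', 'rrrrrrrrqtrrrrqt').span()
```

The backreference `\1` re-matches whatever the first group consumed, character for character.
`re.match` won't scan ahead — the pattern has to work from the very first character.
The match spans [0:4] → 'rrrr'.
Captured: group 1 = 'rr'.

(0, 4)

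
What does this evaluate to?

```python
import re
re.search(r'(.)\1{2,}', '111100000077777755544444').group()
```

'1111'

The backreference `\1` re-matches whatever the first group consumed, character for character.
`search` walks the string left to right and returns the first match it finds.
The match spans [0:4] → '1111'.
Captured: group 1 = '1'.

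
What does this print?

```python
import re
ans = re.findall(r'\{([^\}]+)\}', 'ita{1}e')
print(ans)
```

One capturing group, so `findall` returns just the captured substring from the one match — 1 in all.

['1']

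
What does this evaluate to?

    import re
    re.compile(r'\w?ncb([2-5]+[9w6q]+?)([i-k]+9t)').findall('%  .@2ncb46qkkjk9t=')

This matches optionally a word character, then the literal 'ncb'; then one or more of a character in [2-5], then one or more of one of [9w6q] (lazy) (captured); then one or more of a character in [i-k], then the literal '9t' (captured).
Walking the string: at [5:18] match '2ncb46qkkjk9t', groups = ('46q', 'kkjk9t').
Multiple groups make `findall` return tuples — one 2-tuple for the one match.

[('46q', 'kkjk9t')]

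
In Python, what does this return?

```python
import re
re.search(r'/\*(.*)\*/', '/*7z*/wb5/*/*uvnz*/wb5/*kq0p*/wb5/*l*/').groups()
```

Unlike `match`, `search` isn't anchored — it looks for the pattern anywhere in the string.
The match spans [0:38] → '/*7z*/wb5/*/*uvnz*/wb5/*kq0p*/wb5/*l*/'.
Captured: group 1 = '7z*/wb5/*/*uvnz*/wb5/*kq0p*/wb5/*l'.

('7z*/wb5/*/*uvnz*/wb5/*kq0p*/wb5/*l',)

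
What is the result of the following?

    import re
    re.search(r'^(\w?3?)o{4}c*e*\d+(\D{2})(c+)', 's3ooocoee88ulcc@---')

None

This matches anchored at the start of the string; then optionally a word character, then optionally the literal '3' (captured); then exactly 4 of the literal 'o', then zero or more of the literal 'c', then zero or more of the literal 'e'; then one or more of a digit; then exactly 2 of a non-digit (captured); then one or more of a literal 'c' (captured).
`re.search` scans for the first position where the pattern succeeds.
Here nothing in the string fits, so the call returns None.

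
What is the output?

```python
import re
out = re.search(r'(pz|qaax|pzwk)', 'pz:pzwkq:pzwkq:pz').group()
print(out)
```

pz

Unlike `match`, `search` isn't anchored — it looks for the pattern anywhere in the string.
The match spans [0:2] → 'pz'.
Captured: group 1 = 'pz'.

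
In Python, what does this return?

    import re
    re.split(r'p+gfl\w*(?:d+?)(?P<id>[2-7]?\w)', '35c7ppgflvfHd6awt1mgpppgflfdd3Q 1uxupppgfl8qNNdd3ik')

['35c7', '3Q', ' 1uxu', '3i', 'k']

With a capturing group present, the delimiter's captured portion is kept in the result list.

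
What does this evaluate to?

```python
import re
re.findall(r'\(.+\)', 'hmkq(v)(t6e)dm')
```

Scanning left to right: at [4:12] → '(v)(t6e)'.
Since nothing is captured, `findall` lists the 1 matched substring directly.

['(v)(t6e)']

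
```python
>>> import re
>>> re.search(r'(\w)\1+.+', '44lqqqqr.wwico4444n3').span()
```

(0, 20)

After group 1 captures some text, `\1` only succeeds where that same text appears again.
`re.search` scans for the first position where the pattern succeeds.
The match spans [0:20] → '44lqqqqr.wwico4444n3'.
Captured: group 1 = '4'.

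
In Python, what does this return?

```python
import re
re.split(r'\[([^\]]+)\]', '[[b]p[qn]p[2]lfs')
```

With a capturing group present, the delimiter's captured portion is kept in the result list.

['', '[b', 'p', 'qn', 'p', '2', 'lfs']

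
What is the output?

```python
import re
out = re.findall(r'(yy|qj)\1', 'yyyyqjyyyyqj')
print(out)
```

['yy', 'yy']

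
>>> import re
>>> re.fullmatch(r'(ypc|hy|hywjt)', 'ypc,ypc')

None

`fullmatch` succeeds only if the pattern covers the string from start to end.
Here the pattern can't cover the whole string, so the call returns None.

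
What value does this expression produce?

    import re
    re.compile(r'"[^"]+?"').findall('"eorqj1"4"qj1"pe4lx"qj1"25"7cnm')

['"eorqj1"', '"qj1"', '"qj1"']

No capturing groups, so `findall` returns the 3 full match strings.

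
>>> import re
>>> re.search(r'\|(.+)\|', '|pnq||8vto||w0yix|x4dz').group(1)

'pnq||8vto||w0yix'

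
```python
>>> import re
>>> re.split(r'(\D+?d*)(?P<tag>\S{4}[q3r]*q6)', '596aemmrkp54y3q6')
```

['596', 'aemmrk', 'p54y3q6', '']

This matches one or more of a non-digit (lazy), then zero or more of a literal 'd' (captured); then exactly 4 of a non-whitespace character, then zero or more of one of [q3r], then the literal 'q6' (captured as 'tag').
Because the quantifier is non-greedy, it stops expanding at the earliest point where the rest of the pattern can succeed.
Matches to split on: at [3:16] → 'aemmrkp54y3q6'.
The group in the pattern means `split` returns the separators' captures alongside the pieces.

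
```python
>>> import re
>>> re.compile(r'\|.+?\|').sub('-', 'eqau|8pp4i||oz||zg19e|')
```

'eqau---'

A `+?`/`*?`/`{m,n}?` starts at its minimum and grows only as far as needed for what follows to match.
Matches: at [4:11] → '|8pp4i|'; at [11:15] → '|oz|'; at [15:22] → '|zg19e|'.
Every occurrence is swapped for '-'.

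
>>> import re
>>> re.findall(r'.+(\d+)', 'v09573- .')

['3']

Pattern: one or more of any character; then one or more of a digit (captured).
Walking the string: at [0:6] match 'v09573', group 1 = '3'.
One capturing group, so `findall` returns just the captured substring from the one match — 1 in all.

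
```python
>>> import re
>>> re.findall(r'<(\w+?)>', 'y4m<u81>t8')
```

['u81']

Walking the string: at [3:8] match '<u81>', group 1 = 'u81'.
One capturing group, so `findall` returns just the captured substring from the one match — 1 in all.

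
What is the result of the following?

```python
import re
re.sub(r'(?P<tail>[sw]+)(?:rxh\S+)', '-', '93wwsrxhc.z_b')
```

Pattern: one or more of one of [sw] (captured as 'tail'); then the literal 'rxh', then one or more of a non-whitespace character (non-capturing group).
Every occurrence is swapped for '-'.

'93-'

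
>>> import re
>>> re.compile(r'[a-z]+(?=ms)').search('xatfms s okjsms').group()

The `(?=…)`/`(?<=…)` assertion just peeks at neighbouring text; it doesn't advance the match position.
`search` walks the string left to right and returns the first match it finds.
The match spans [0:4] → 'xatf'.

'xatf'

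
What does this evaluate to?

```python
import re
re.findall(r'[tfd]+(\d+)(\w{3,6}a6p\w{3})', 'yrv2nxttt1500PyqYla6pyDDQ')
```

Pattern: one or more of one of [tfd]; then one or more of a digit (captured); then 3 to 6 of a word character, then the literal 'a6p', then exactly 3 of a word character (captured).
`findall` packs the 2 group values into a tuple for every match.

[('1500', 'PyqYla6pyDD')]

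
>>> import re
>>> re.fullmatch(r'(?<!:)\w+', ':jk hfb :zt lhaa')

None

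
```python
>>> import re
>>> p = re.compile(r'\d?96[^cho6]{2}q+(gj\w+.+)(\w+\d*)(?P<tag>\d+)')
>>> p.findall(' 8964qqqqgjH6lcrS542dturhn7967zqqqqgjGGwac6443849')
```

With 3 capturing groups, `findall` returns a 3-tuple per match.

[('gjH6lcrS542dturhn7967zqqqqgjGGwac64438', '4', '9')]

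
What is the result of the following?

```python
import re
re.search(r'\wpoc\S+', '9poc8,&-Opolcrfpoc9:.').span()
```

(0, 21)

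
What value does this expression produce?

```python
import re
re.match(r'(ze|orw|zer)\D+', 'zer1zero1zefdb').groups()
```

With `match`, the pattern is implicitly anchored at the beginning.
The match spans [0:3] → 'zer'.
Captured: group 1 = 'ze'.

('ze',)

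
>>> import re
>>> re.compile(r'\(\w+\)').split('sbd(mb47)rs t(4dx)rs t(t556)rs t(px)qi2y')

`split` removes every match and returns the 5 fragments in between.

['sbd', 'rs t', 'rs t', 'rs t', 'qi2y']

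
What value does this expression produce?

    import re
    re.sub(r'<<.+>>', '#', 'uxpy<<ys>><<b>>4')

'uxpy#4'

Matches: at [4:15] → '<<ys>><<b>>'.
`sub` substitutes '#' at each match site.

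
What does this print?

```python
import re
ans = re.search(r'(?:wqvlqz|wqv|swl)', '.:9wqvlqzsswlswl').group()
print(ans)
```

Alternation tries branches left to right and keeps the first one that lets the overall match succeed at that position.
`search` walks the string left to right and returns the first match it finds.
The match spans [3:9] → 'wqvlqz'.

wqvlqz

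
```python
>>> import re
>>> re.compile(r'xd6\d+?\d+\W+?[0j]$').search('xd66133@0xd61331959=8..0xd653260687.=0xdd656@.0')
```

Pattern: the literal 'xd6', then one or more of a digit (lazy); then one or more of a digit, then one or more of a non-word character (lazy), then one of [0j]; then anchored at the end.
Here the pattern never matches, so the call returns None.

None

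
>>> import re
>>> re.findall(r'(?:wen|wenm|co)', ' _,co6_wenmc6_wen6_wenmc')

['co', 'wen', 'wen', 'wen']

The regex engine tests alternatives in the order written; an earlier branch that matches wins even if a later one would match more.
Scanning left to right: at [3:5] → 'co'; at [7:10] → 'wen'; at [14:17] → 'wen'; at [19:22] → 'wen'.
No capturing groups, so `findall` returns the 4 full match strings.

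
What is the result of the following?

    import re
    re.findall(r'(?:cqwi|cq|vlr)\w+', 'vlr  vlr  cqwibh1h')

['cqwibh1h']

`findall` yields the raw match text (1 of them) because the pattern has no groups.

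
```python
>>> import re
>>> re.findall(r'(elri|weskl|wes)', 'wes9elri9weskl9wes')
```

The regex engine tests alternatives in the order written; an earlier branch that matches wins even if a later one would match more.
`findall` collects group 1 from each match (4 total).

['wes', 'elri', 'weskl', 'wes']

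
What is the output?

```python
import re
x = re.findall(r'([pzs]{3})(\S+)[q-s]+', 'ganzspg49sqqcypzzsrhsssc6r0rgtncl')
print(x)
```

[('zsp', 'g49sqqcypzzsrhsssc6r0')]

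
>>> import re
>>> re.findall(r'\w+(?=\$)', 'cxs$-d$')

Lookahead/lookbehind check context without consuming it, so the matched span excludes the asserted characters.
Matches: at [0:3] → 'cxs'; at [5:6] → 'd'.
No capturing groups, so `findall` returns the 2 full match strings.

['cxs', 'd']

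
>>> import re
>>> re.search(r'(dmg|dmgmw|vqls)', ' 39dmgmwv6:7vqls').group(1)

'dmg'

The regex engine tests alternatives in the order written; an earlier branch that matches wins even if a later one would match more.
`re.search` scans for the first position where the pattern succeeds.
The match spans [3:6] → 'dmg'.
Captured: group 1 = 'dmg'.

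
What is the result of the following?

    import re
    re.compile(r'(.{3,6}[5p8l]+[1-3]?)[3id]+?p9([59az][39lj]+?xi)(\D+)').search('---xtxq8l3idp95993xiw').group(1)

'--xtxq8l3'

The pattern matches 3 to 6 of any character, then one or more of one of [5p8l], then optionally a character in [1-3] (captured); then one or more of one of [3id] (lazy), then the literal 'p9'; then one of [59az], then one or more of one of [39lj] (lazy), then the literal 'xi' (captured); then one or more of a non-digit (captured).
`re.search` tries every starting position until one works.
The match spans [1:21] → '--xtxq8l3idp95993xiw'.
Captured: group 1 = '--xtxq8l3', group 2 = '5993xi', group 3 = 'w'.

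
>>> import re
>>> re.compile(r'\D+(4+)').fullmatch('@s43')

`re.fullmatch` requires the pattern to consume the entire string.
Here the pattern can't cover the whole string, so the call returns None.

None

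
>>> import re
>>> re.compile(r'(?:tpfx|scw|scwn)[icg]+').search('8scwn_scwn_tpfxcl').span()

The match spans [11:16] → 'tpfxc'.

(11, 16)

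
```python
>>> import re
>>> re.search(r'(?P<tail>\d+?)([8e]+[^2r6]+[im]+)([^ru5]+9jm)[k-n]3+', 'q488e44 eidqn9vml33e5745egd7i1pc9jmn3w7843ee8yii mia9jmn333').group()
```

'488e44 eidqn9vml33e5745egd7i1pc9jmn3w7843ee8yii mia9jmn333'

This matches one or more of a digit (lazy) (captured as 'tail'); then one or more of one of [8e], then one or more of any character except [2r6], then one or more of one of [im] (captured); then one or more of any character except [ru5], then the literal '9jm' (captured); then a character in [k-n], then one or more of the literal '3'.
The match spans [1:59] → '488e44 eidqn9vml33e5745egd7i1pc9jmn3w7843ee8yii mia9jmn333'.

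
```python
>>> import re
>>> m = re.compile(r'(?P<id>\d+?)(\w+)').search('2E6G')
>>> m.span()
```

This matches one or more of a digit (lazy) (captured as 'id'); then one or more of a word character (captured).
`re.search` tries every starting position until one works.
The match spans [0:4] → '2E6G'.
Captured: group 1 = '2', group 2 = 'E6G'.

(0, 4)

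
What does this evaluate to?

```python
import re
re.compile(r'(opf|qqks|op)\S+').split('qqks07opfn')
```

['', 'qqks', '']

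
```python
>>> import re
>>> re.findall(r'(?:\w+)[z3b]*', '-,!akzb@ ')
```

Pattern: one or more of a word character (non-capturing group); then zero or more of one of [z3b].
Scanning left to right: at [3:7] → 'akzb'.
With no groups in the pattern, `findall` gives back each whole match — 1 here.

['akzb']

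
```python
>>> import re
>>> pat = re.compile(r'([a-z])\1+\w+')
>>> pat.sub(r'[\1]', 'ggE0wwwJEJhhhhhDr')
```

'[g]'

A backreference is literal: `\1` must see the identical characters the first group matched.
`\1` in the replacement pulls in group 1's text for each match.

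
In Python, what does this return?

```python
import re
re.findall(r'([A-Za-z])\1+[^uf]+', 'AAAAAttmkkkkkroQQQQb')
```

`\1` has to match the exact text group 1 already captured.
`findall` collects group 1 from the one match (1 total).

['A']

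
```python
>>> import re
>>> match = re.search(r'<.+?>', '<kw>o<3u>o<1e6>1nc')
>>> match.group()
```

'<kw>'

A non-greedy quantifier consumes as few characters as it can — just enough that the remainder of the pattern still matches from where it stops; whatever follows it matches normally.
Unlike `match`, `search` isn't anchored — it looks for the pattern anywhere in the string.
The match spans [0:4] → '<kw>'.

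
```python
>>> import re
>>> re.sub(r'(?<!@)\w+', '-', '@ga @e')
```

'@g- @e'

Because the assertion is negative and zero-width, positions next to the forbidden text are skipped.
Each match is replaced by '-'.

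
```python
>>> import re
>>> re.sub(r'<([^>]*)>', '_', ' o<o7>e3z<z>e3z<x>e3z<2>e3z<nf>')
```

Matches: at [2:6] → '<o7>'; at [9:12] → '<z>'; at [15:18] → '<x>'; at [21:24] → '<2>'; at [27:31] → '<nf>'.
Every occurrence is swapped for '_'.

' o_e3z_e3z_e3z_e3z_'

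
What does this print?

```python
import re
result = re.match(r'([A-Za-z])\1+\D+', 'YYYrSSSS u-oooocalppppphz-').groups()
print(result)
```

('Y',)

`\1` is not a pattern — it's the concrete string captured by group 1, re-applied verbatim.
`re.match` only tries the pattern at the start of the string.
The match spans [0:26] → 'YYYrSSSS u-oooocalppppphz-'.
Captured: group 1 = 'Y'.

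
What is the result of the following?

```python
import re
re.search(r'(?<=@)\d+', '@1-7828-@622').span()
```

The positive lookaround only admits positions where the adjacent text matches; those characters stay outside the span.
`search` walks the string left to right and returns the first match it finds.
The match spans [1:2] → '1'.

(1, 2)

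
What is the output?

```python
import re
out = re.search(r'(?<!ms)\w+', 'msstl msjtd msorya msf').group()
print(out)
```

The negative lookaround is zero-width — it rules out positions where the adjacent text would match, without consuming anything.
`re.search` scans for the first position where the pattern succeeds.
The match spans [0:5] → 'msstl'.

msstl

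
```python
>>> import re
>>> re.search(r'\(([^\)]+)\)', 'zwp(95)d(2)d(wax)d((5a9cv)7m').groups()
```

The match spans [3:7] → '(95)'.
Captured: group 1 = '95'.

('95',)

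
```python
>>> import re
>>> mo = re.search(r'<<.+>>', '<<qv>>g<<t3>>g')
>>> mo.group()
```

The match spans [0:13] → '<<qv>>g<<t3>>'.

'<<qv>>g<<t3>>'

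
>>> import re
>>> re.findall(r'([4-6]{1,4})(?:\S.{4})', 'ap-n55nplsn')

['55']

The pattern matches 1 to 4 of a character in [4-6] (captured); then a non-whitespace character, then exactly 4 of any character (non-capturing group).
Matches: at [4:11] match '55nplsn', group 1 = '55'.
With a single group, `findall` returns only what that group captured — 1 item.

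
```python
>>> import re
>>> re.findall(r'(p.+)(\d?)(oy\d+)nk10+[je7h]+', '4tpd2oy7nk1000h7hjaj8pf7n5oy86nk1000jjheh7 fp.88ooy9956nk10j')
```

Pattern: a literal 'p', then one or more of any character (captured); then optionally a digit (captured); then the literal 'oy', then one or more of a digit (captured); then the literal 'nk1', then one or more of a literal '0'; then one or more of one of [je7h].
Scanning left to right: at [2:60] match 'pd2oy7nk1000h7hjaj8pf7n5oy86nk1000jjheh7 fp.88ooy9956nk10j', groups = ('pd2oy7nk1000h7hjaj8pf7n5oy86nk1000jjheh7 fp.88o', '', 'oy9956').
`findall` packs the 3 group values into a tuple for every match.

[('pd2oy7nk1000h7hjaj8pf7n5oy86nk1000jjheh7 fp.88o', '', 'oy9956')]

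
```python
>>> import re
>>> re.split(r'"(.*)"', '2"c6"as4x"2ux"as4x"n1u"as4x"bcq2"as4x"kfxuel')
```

Matches to split on: at [1:38] → '"c6"as4x"2ux"as4x"n1u"as4x"bcq2"as4x"'.
`re.split` interleaves the captured-group text with the surrounding fragments.

['2', 'c6"as4x"2ux"as4x"n1u"as4x"bcq2"as4x', 'kfxuel']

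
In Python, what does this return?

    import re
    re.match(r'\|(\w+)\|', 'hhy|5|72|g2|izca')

`match` is anchored at position 0; if the pattern doesn't fit there, it returns None.
Here the string doesn't start with a match, so the call returns None.

None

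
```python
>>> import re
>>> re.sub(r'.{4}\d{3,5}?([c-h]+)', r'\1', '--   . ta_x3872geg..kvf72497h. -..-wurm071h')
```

'--   . geg.h. -..-h'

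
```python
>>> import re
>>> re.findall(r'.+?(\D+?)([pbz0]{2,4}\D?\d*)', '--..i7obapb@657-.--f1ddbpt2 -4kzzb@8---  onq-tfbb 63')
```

Because the quantifier is non-greedy, it stops expanding at the earliest point where the rest of the pattern can succeed.
With 2 capturing groups, `findall` returns a 2-tuple per match.

[('oba', 'pb@657'), ('dd', 'bpt2'), ('k', 'zzb@8'), ('--  onq-tf', 'bb 63')]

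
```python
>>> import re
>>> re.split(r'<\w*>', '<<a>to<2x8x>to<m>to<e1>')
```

Matches to split on: at [1:4] → '<a>'; at [6:12] → '<2x8x>'; at [14:17] → '<m>'; at [19:23] → '<e1>'.
Each match becomes a cut point; 5 segments remain.

['<', 'to', 'to', 'to', '']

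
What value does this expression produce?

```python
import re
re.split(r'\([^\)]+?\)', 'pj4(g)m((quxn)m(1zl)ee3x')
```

['pj4', 'm', 'm', 'ee3x']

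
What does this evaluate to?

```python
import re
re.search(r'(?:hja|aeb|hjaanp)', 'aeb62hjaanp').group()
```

'aeb'

The match spans [0:3] → 'aeb'.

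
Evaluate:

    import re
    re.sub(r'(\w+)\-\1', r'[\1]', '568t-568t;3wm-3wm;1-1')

'[568t];[3wm];[1]'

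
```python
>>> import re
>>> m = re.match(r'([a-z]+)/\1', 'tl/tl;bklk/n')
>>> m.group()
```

'tl/tl'

`\1` is not a pattern — it's the concrete string captured by group 1, re-applied verbatim.
`match` is anchored at position 0; if the pattern doesn't fit there, it returns None.
The match spans [0:5] → 'tl/tl'.
Captured: group 1 = 'tl'.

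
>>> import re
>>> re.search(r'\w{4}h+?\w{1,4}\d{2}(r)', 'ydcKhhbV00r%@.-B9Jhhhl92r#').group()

'ydcKhhbV00r'

Pattern: exactly 4 of a word character, then one or more of a literal 'h' (lazy); then 1 to 4 of a word character, then exactly 2 of a digit; then a literal 'r' (captured).
The match spans [0:11] → 'ydcKhhbV00r'.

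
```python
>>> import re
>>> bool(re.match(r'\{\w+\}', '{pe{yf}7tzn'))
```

`re.match` won't scan ahead — the pattern has to work from the very first character.
Here the pattern fails at index 0, so the call returns None, and `bool(None)` is False.

False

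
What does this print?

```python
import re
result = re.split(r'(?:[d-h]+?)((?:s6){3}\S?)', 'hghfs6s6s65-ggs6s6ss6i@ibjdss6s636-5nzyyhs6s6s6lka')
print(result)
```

Pattern: one or more of a character in [d-h] (lazy) (non-capturing group); then the literal 's6' repeated 3 times, then optionally a non-whitespace character (captured).
Because the pattern has a capturing group, `split` also inserts each captured text between the pieces.

['', 's6s6s65', '-ggs6s6ss6i@ibjdss6s636-5nzyy', 's6s6s6l', 'ka']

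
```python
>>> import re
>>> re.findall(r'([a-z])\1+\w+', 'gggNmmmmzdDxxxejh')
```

['g']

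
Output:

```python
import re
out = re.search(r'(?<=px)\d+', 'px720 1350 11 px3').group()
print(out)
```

720

The lookaround is zero-width — it requires the adjacent text to match without consuming it, so the asserted text isn't part of the match.
`re.search` tries every starting position until one works.
The match spans [2:5] → '720'.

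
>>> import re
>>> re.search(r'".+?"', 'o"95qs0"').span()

Unlike `match`, `search` isn't anchored — it looks for the pattern anywhere in the string.
The match spans [1:8] → '"95qs0"'.

(1, 8)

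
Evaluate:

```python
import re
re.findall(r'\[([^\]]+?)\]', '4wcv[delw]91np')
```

`findall` collects group 1 from the one match (1 total).

['delw']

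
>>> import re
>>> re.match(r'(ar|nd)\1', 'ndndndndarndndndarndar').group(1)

'nd'

`\1` has to match the exact text group 1 already captured.
With `match`, the pattern is implicitly anchored at the beginning.
The match spans [0:4] → 'ndnd'.
Captured: group 1 = 'nd'.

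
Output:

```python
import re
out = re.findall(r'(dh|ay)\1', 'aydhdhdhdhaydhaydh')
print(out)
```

After group 1 captures some text, `\1` only succeeds where that same text appears again.
Matches: at [2:6] match 'dhdh', group 1 = 'dh'; at [6:10] match 'dhdh', group 1 = 'dh'.
With a single group, `findall` returns only what that group captured — 2 items.

['dh', 'dh']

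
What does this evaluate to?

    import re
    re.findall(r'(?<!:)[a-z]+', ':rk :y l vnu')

['k', 'l', 'vnu']

Because the assertion is negative and zero-width, positions next to the forbidden text are skipped.
Matches: at [2:3] → 'k'; at [7:8] → 'l'; at [9:12] → 'vnu'.
`findall` yields the raw match text (3 of them) because the pattern has no groups.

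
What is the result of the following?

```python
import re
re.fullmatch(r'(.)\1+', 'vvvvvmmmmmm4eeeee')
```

`re.fullmatch` is like wrapping the pattern in `^…$` (in single-line mode).
Here the pattern can't cover the whole string, so the call returns None.

None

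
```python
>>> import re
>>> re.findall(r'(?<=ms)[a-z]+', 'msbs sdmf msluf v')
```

['bs', 'luf']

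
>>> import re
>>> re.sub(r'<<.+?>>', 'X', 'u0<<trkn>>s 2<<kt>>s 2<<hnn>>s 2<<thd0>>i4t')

'u0Xs 2Xs 2Xs 2Xi4t'

Because the quantifier is non-greedy, it stops expanding at the earliest point where the rest of the pattern can succeed.
Matches: at [2:10] → '<<trkn>>'; at [13:19] → '<<kt>>'; at [22:29] → '<<hnn>>'; at [32:40] → '<<thd0>>'.
Each match is replaced by 'X'.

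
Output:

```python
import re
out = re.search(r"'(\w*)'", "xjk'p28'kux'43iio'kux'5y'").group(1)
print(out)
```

p28

The match spans [3:8] → "'p28'".
Captured: group 1 = 'p28'.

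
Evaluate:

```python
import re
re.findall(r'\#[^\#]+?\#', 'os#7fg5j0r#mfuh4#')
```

Scanning left to right: at [2:11] → '#7fg5j0r#'.
With no groups in the pattern, `findall` gives back each whole match — 1 here.

['#7fg5j0r#']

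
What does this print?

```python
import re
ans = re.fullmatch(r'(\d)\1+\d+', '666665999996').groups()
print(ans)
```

The backreference `\1` re-matches whatever the first group consumed, character for character.
`re.fullmatch` requires the pattern to consume the entire string.
The match spans [0:12] → '666665999996'.
Captured: group 1 = '6'.

('6',)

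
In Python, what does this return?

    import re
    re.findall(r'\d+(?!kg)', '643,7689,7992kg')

The negative lookaround is zero-width — it rules out positions where the adjacent text would match, without consuming anything.
`findall` yields the raw match text (3 of them) because the pattern has no groups.

['643', '7689', '799']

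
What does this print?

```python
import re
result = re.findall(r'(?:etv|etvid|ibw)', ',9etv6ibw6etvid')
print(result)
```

Alternation tries branches left to right and keeps the first one that lets the overall match succeed at that position.
Scanning left to right: at [2:5] → 'etv'; at [6:9] → 'ibw'; at [10:13] → 'etv'.
`findall` yields the raw match text (3 of them) because the pattern has no groups.

['etv', 'ibw', 'etv']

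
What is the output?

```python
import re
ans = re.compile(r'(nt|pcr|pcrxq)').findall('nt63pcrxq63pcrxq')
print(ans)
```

['nt', 'pcr', 'pcr']

`|` is ordered: at each position the engine commits to the first alternative that works.
Walking the string: at [0:2] match 'nt', group 1 = 'nt'; at [4:7] match 'pcr', group 1 = 'pcr'; at [11:14] match 'pcr', group 1 = 'pcr'.
One capturing group, so `findall` returns just the captured substring from each match — 3 in all.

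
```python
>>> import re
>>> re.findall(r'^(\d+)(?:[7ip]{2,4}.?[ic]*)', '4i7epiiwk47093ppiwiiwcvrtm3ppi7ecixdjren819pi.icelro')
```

['4']

This matches anchored at the start of the string; then one or more of a digit (captured); then 2 to 4 of one of [7ip], then optionally any character, then zero or more of one of [ic] (non-capturing group).
Matches: at [0:4] match '4i7e', group 1 = '4'.
`findall` collects group 1 from the one match (1 total).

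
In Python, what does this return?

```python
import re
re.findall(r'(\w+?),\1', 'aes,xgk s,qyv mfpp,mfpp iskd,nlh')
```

['mfpp']

`\1` is not a pattern — it's the concrete string captured by group 1, re-applied verbatim.
Walking the string: at [14:23] match 'mfpp,mfpp', group 1 = 'mfpp'.
With a single group, `findall` returns only what that group captured — 1 item.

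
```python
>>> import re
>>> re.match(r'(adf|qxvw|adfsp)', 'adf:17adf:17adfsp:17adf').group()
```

'adf'

With `match`, the pattern is implicitly anchored at the beginning.
The match spans [0:3] → 'adf'.
Captured: group 1 = 'adf'.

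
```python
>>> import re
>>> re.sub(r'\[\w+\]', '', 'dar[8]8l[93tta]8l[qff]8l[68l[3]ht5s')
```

`sub` substitutes '' at each match site.

'dar8l8l8l[68lht5s'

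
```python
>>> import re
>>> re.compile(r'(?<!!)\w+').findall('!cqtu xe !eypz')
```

['qtu', 'xe', 'ypz']

`(?!…)`/`(?<!…)` only lets a position through if the neighbouring text does NOT match; no characters are consumed.
Walking the string: at [2:5] → 'qtu'; at [6:8] → 'xe'; at [11:14] → 'ypz'.
With no groups in the pattern, `findall` gives back each whole match — 3 here.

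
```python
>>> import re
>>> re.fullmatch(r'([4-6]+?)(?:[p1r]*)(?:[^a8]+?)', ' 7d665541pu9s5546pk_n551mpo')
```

None

`re.fullmatch` is like wrapping the pattern in `^…$` (in single-line mode).
Here the pattern can't cover the whole string, so the call returns None.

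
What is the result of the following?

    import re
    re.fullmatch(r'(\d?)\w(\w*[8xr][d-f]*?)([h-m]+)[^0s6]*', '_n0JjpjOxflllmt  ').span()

This matches optionally a digit (captured); then a word character; then zero or more of a word character, then one of [8xr], then zero or more of a character in [d-f] (lazy) (captured); then one or more of a character in [h-m] (captured); then zero or more of any character except [0s6].
For `fullmatch`, every character of the input must be accounted for by the pattern.
The match spans [0:17] → '_n0JjpjOxflllmt  '.
Captured: group 1 = '', group 2 = 'n0JjpjOxf', group 3 = 'lllm'.

(0, 17)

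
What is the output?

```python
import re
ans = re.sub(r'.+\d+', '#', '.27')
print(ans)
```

#

This matches one or more of any character; then one or more of a digit.
Matches: at [0:3] → '.27'.
Every occurrence is swapped for '#'.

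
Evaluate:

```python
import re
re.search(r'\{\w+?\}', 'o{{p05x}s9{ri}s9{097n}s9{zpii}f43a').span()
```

(2, 8)

`re.search` scans for the first position where the pattern succeeds.
The match spans [2:8] → '{p05x}'.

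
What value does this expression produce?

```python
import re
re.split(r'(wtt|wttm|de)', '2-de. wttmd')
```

['2-', 'de', '. ', 'wtt', 'md']

Branches in `(...|...)` are attempted left-to-right; the first branch that allows the whole pattern to succeed is taken.
Matches to split on: at [2:4] → 'de'; at [6:9] → 'wtt'.
`re.split` interleaves the captured-group text with the surrounding fragments.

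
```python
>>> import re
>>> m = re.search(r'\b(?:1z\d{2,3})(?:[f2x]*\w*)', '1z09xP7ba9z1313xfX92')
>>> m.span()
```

(0, 20)

The pattern matches a word boundary (`\b`, zero-width); then the literal '1z', then 2 to 3 of a digit (non-capturing group); then zero or more of one of [f2x], then zero or more of a word character (non-capturing group).
`search` walks the string left to right and returns the first match it finds.
The match spans [0:20] → '1z09xP7ba9z1313xfX92'.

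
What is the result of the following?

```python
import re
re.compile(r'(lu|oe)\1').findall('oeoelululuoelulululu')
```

['oe', 'lu', 'lu', 'lu']

`\1` is not a pattern — it's the concrete string captured by group 1, re-applied verbatim.
Matches: at [0:4] match 'oeoe', group 1 = 'oe'; at [4:8] match 'lulu', group 1 = 'lu'; at [12:16] match 'lulu', group 1 = 'lu'; at [16:20] match 'lulu', group 1 = 'lu'.
One capturing group, so `findall` returns just the captured substring from each match — 4 in all.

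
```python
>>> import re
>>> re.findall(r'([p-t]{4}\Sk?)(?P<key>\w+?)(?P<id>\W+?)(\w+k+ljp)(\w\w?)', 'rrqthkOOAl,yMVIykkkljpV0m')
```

[('rrqthk', 'OOAl', ',', 'yMVIykkkljp', 'V0')]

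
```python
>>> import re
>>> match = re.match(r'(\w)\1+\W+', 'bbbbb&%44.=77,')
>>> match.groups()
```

The match spans [0:7] → 'bbbbb&%'.
Captured: group 1 = 'b'.

('b',)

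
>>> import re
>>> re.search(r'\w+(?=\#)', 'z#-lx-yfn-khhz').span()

The `(?=…)`/`(?<=…)` assertion just peeks at neighbouring text; it doesn't advance the match position.
`search` walks the string left to right and returns the first match it finds.
The match spans [0:1] → 'z'.

(0, 1)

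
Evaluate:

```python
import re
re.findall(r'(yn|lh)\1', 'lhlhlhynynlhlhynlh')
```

['lh', 'yn', 'lh']

`\1` is not a pattern — it's the concrete string captured by group 1, re-applied verbatim.
Matches: at [0:4] match 'lhlh', group 1 = 'lh'; at [6:10] match 'ynyn', group 1 = 'yn'; at [10:14] match 'lhlh', group 1 = 'lh'.
One capturing group, so `findall` returns just the captured substring from each match — 3 in all.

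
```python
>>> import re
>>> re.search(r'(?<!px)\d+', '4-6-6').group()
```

'4'

The negative lookaround is zero-width — it rules out positions where the adjacent text would match, without consuming anything.
Unlike `match`, `search` isn't anchored — it looks for the pattern anywhere in the string.
The match spans [0:1] → '4'.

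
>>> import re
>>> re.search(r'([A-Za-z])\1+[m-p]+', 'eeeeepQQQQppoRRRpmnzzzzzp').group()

`\1` is not a pattern — it's the concrete string captured by group 1, re-applied verbatim.
The match spans [0:6] → 'eeeeep'.

'eeeeep'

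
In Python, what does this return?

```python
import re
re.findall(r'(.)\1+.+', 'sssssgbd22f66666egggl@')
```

After group 1 captures some text, `\1` only succeeds where that same text appears again.
Walking the string: at [0:22] match 'sssssgbd22f66666egggl@', group 1 = 's'.
With a single group, `findall` returns only what that group captured — 1 item.

['s']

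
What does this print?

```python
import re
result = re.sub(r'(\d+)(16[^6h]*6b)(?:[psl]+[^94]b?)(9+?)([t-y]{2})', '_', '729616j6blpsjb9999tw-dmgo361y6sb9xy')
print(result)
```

_-dmgo361y6sb9xy

This matches one or more of a digit (captured); then the literal '16', then zero or more of any character except [6h], then the literal '6b' (captured); then one or more of one of [psl], then any character except [94], then optionally the literal 'b' (non-capturing group); then one or more of a literal '9' (lazy) (captured); then exactly 2 of a character in [t-y] (captured).
Matches: at [0:20] → '729616j6blpsjb9999tw'.
`sub` substitutes '_' at each match site.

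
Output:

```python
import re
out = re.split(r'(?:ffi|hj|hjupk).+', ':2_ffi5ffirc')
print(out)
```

Matches to split on: at [3:12] → 'ffi5ffirc'.
The string is cut at each match, leaving 2 pieces.

[':2_', '']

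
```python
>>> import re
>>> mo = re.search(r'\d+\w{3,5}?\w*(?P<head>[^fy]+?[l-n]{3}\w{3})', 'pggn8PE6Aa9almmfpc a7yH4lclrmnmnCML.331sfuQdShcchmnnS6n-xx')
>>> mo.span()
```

Pattern: one or more of a digit, then 3 to 5 of a word character (lazy), then zero or more of a word character; then one or more of any character except [fy] (lazy), then exactly 3 of a character in [l-n], then exactly 3 of a word character (captured as 'head').
`search` walks the string left to right and returns the first match it finds.
The match spans [4:18] → '8PE6Aa9almmfpc'.
Captured: group 1 = 'almmfpc'.

(4, 18)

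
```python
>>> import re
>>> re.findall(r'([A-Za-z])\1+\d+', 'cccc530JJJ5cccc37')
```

['c', 'J', 'c']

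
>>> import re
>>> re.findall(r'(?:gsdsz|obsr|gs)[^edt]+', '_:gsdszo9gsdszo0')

['gsdszo9gs']

Scanning left to right: at [2:11] → 'gsdszo9gs'.
`findall` yields the raw match text (1 of them) because the pattern has no groups.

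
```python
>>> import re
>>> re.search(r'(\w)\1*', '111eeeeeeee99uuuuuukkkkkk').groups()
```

The match spans [0:3] → '111'.
Captured: group 1 = '1'.

('1',)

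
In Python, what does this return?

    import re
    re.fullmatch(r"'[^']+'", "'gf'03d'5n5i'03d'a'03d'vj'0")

For `fullmatch`, every character of the input must be accounted for by the pattern.
Here the pattern can't cover the whole string, so the call returns None.

None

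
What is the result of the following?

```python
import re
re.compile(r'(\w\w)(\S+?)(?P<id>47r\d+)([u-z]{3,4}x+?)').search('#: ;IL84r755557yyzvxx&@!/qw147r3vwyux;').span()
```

Pattern: a word character, then a word character (captured); then one or more of a non-whitespace character (lazy) (captured); then the literal '47r', then one or more of a digit (captured as 'id'); then 3 to 4 of a character in [u-z], then one or more of the literal 'x' (lazy) (captured).
`re.search` tries every starting position until one works.
The match spans [4:37] → 'IL84r755557yyzvxx&@!/qw147r3vwyux'.
Captured: group 1 = 'IL', group 2 = '84r755557yyzvxx&@!/qw1', group 3 = '47r3', group 4 = 'vwyux'.

(4, 37)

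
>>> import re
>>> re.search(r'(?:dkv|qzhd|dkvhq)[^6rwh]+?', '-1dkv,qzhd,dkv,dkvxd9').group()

The match spans [2:6] → 'dkv,'.

'dkv,'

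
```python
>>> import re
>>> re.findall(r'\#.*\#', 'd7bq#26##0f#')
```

['#26##0f#']

Walking the string: at [4:12] → '#26##0f#'.
No capturing groups, so `findall` returns the 1 full match string.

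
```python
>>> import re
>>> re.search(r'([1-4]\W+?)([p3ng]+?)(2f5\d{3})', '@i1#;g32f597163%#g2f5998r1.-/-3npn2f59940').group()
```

'1#;g32f5971'

This matches a character in [1-4], then one or more of a non-word character (lazy) (captured); then one or more of one of [p3ng] (lazy) (captured); then the literal '2f5', then exactly 3 of a digit (captured).
`re.search` scans for the first position where the pattern succeeds.
The match spans [2:13] → '1#;g32f5971'.
Captured: group 1 = '1#;', group 2 = 'g3', group 3 = '2f5971'.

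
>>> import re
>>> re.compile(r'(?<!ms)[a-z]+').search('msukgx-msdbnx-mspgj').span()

(0, 6)

`(?!…)`/`(?<!…)` only lets a position through if the neighbouring text does NOT match; no characters are consumed.
`re.search` scans for the first position where the pattern succeeds.
The match spans [0:6] → 'msukgx'.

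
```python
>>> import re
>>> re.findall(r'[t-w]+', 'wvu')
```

['wvu']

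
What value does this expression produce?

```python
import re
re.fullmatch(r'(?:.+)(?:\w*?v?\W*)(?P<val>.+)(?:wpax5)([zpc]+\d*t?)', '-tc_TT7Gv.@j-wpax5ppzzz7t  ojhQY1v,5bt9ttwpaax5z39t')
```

For `fullmatch`, every character of the input must be accounted for by the pattern.
Here the string isn't matched end-to-end, so the call returns None.

None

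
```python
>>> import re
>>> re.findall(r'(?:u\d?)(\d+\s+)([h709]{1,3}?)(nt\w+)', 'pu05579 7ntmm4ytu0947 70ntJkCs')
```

`findall` packs the 3 group values into a tuple for every match.

[('5579 ', '7', 'ntmm4ytu0947')]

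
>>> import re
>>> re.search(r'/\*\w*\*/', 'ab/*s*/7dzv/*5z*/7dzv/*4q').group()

'/*s*/'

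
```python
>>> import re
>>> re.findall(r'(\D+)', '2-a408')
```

The pattern matches one or more of a non-digit (captured).
Scanning left to right: at [1:3] match '-a', group 1 = '-a'.
`findall` collects group 1 from the one match (1 total).

['-a']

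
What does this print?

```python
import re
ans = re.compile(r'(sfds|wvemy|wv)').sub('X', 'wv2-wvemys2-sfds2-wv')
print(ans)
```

`|` is ordered: at each position the engine commits to the first alternative that works.
Matches: at [0:2] → 'wv'; at [4:9] → 'wvemy'; at [12:16] → 'sfds'; at [18:20] → 'wv'.
Each match is replaced by 'X'.

X2-Xs2-X2-X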